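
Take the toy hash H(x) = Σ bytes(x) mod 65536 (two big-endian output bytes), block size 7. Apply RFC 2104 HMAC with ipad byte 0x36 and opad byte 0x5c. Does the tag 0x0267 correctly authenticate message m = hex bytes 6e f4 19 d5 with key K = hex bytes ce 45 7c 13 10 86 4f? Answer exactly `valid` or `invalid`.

Key hex bytes ce 45 7c 13 10 86 4f is exactly B = 7 bytes: K' = ce 45 7c 13 10 86 4f.
K' ⊕ ipad = f8 73 4a 25 26 b0 79; K' ⊕ opad = 92 19 20 4f 4c da 13.
Inner hash: sum = 248+115+74+37+38+176+121+110+244+25+213 = 1401 → 05 79.
Outer hash (recomputed tag): sum = 146+25+32+79+76+218+19+5+121 = 721 → 02 d1.
Recomputed tag = 02d1; claimed = 0267 → mismatch.

invalid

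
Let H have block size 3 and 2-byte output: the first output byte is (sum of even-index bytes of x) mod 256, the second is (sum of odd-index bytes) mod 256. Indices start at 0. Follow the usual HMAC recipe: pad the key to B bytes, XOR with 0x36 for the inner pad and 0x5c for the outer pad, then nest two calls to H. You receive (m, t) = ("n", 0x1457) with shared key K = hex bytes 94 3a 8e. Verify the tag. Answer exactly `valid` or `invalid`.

Key hex bytes 94 3a 8e is exactly B = 3 bytes: K' = 94 3a 8e.
K' ⊕ ipad = a2 0c b8; K' ⊕ opad = c8 66 d2.
Inner hash: even-index sum = 346 mod 256 = 90; odd-index sum = 122 mod 256 = 122 → 5a 7a.
Outer hash (recomputed tag): even-index sum = 532 mod 256 = 20; odd-index sum = 192 mod 256 = 192 → 14 c0.
Recomputed tag = 14c0; claimed = 1457 → mismatch.

invalid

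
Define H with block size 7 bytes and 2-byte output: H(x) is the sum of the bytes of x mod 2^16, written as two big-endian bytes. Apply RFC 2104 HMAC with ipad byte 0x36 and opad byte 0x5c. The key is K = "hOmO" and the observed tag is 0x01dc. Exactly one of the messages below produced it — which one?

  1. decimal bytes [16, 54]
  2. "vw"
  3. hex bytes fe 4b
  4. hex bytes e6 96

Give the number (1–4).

2

Key "hOmO" = 68 4f 6d 4f is 4 bytes ≤ B = 7; zero-pad to 7 bytes: K' = 68 4f 6d 4f 00 00 00.
K' ⊕ ipad = 5e 79 5b 79 36 36 36; K' ⊕ opad = 34 13 31 13 5c 5c 5c.
m1: inner = H(5e 79 5b 79 36 36 36 10 36) = 02 93; tag = H(34 13 31 13 5c 5c 5c 02 93) = 0234
m2: inner = H(5e 79 5b 79 36 36 36 76 77) = 03 3a; tag = H(34 13 31 13 5c 5c 5c 03 3a) = 01dc ← matches
m3: inner = H(5e 79 5b 79 36 36 36 fe 4b) = 03 96; tag = H(34 13 31 13 5c 5c 5c 03 96) = 0238
m4: inner = H(5e 79 5b 79 36 36 36 e6 96) = 03 c9; tag = H(34 13 31 13 5c 5c 5c 03 c9) = 026b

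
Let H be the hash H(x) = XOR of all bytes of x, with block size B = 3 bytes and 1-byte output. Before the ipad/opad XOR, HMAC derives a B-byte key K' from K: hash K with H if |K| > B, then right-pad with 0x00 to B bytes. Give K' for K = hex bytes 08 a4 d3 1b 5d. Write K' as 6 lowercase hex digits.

|K| = 5 > B = 3, so first hash the key.
H(K): XOR 08⊕a4⊕d3⊕1b⊕5d = 39.
Zero-pad H(K) = 39 to 3 bytes: K' = 39 00 00.

390000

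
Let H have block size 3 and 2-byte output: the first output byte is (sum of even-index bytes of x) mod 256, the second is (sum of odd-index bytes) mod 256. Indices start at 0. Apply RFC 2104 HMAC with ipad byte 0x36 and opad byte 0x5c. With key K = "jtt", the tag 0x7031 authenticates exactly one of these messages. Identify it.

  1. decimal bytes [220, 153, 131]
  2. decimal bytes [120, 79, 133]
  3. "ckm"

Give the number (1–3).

3

Key "jtt" = 6a 74 74 is exactly B = 3 bytes: K' = 6a 74 74.
K' ⊕ ipad = 5c 42 42; K' ⊕ opad = 36 28 28.
m1: inner = H(5c 42 42 dc 99 83) = 37 a1; tag = H(36 28 28 37 a1) = ff5f
m2: inner = H(5c 42 42 78 4f 85) = ed 3f; tag = H(36 28 28 ed 3f) = 9d15
m3: inner = H(5c 42 42 63 6b 6d) = 09 12; tag = H(36 28 28 09 12) = 7031 ← matches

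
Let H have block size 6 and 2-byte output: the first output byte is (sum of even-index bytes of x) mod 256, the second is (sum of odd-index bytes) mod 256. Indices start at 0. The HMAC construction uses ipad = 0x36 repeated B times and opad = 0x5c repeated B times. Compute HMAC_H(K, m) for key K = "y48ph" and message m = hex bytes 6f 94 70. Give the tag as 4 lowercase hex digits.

Key "y48ph" = 79 34 38 70 68 is 5 bytes ≤ B = 6; zero-pad to 6 bytes: K' = 79 34 38 70 68 00.
K' ⊕ ipad = 4f 02 0e 46 5e 36.  K' ⊕ opad = 25 68 64 2c 34 5c.
Inner input = (K'⊕ipad) ∥ m = 4f 02 0e 46 5e 36 ∥ 6f 94 70.
Inner hash: even-index sum = 410 mod 256 = 154; odd-index sum = 274 mod 256 = 18 → 9a 12.
Outer input = (K'⊕opad) ∥ inner = 25 68 64 2c 34 5c ∥ 9a 12.
Outer hash (tag): even-index sum = 343 mod 256 = 87; odd-index sum = 258 mod 256 = 2 → 57 02.

5702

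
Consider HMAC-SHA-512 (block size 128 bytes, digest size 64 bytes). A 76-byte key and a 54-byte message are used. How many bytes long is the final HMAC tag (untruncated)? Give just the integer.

The tag is one SHA-512 digest: 64 bytes.

64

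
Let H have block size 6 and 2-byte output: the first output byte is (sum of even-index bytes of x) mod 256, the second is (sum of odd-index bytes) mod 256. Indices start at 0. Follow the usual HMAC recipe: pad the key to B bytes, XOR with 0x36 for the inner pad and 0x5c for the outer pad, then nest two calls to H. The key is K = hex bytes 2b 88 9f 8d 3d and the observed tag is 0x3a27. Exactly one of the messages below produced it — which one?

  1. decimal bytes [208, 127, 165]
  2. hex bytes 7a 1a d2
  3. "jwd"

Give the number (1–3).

Key hex bytes 2b 88 9f 8d 3d is 5 bytes ≤ B = 6; zero-pad to 6 bytes: K' = 2b 88 9f 8d 3d 00.
K' ⊕ ipad = 1d be a9 bb 0b 36; K' ⊕ opad = 77 d4 c3 d1 61 5c.
m1: inner = H(1d be a9 bb 0b 36 d0 7f a5) = 46 2e; tag = H(77 d4 c3 d1 61 5c 46 2e) = e12f
m2: inner = H(1d be a9 bb 0b 36 7a 1a d2) = 1d c9; tag = H(77 d4 c3 d1 61 5c 1d c9) = b8ca
m3: inner = H(1d be a9 bb 0b 36 6a 77 64) = 9f 26; tag = H(77 d4 c3 d1 61 5c 9f 26) = 3a27 ← matches

3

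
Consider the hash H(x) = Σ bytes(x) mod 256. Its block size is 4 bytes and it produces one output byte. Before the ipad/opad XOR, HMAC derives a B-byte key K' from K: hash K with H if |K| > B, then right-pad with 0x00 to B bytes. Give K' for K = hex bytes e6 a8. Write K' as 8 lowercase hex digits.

e6a80000

Key hex bytes e6 a8 is 2 bytes ≤ B = 4; zero-pad to 4 bytes: K' = e6 a8 00 00.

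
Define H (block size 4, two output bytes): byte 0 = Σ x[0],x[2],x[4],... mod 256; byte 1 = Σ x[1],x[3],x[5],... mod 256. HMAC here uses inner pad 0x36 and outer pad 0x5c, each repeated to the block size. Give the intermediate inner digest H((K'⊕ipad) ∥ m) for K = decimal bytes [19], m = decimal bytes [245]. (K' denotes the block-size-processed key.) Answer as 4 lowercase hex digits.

506c

Key decimal bytes [19] = 13 is 1 byte ≤ B = 4; zero-pad to 4 bytes: K' = 13 00 00 00.
K' ⊕ ipad = 25 36 36 36.
Inner input = 25 36 36 36 ∥ f5.
Inner hash: even-index sum = 336 mod 256 = 80; odd-index sum = 108 mod 256 = 108 → 50 6c.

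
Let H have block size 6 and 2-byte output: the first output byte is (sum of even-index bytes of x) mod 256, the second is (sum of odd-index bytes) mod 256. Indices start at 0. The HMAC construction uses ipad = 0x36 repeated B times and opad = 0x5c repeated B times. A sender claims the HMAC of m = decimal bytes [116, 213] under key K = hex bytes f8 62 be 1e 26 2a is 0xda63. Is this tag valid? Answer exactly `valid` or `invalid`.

valid

Key hex bytes f8 62 be 1e 26 2a is exactly B = 6 bytes: K' = f8 62 be 1e 26 2a.
K' ⊕ ipad = ce 54 88 28 10 1c; K' ⊕ opad = a4 3e e2 42 7a 76.
Inner hash: even-index sum = 474 mod 256 = 218; odd-index sum = 365 mod 256 = 109 → da 6d.
Outer hash (recomputed tag): even-index sum = 730 mod 256 = 218; odd-index sum = 355 mod 256 = 99 → da 63.
Recomputed tag = da63; claimed = da63 → match.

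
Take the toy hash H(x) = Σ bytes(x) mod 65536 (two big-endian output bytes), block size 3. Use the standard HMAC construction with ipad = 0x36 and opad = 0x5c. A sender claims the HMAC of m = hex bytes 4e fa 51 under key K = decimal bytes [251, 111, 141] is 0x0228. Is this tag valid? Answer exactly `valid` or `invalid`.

valid

Key decimal bytes [251, 111, 141] = fb 6f 8d is exactly B = 3 bytes: K' = fb 6f 8d.
K' ⊕ ipad = cd 59 bb; K' ⊕ opad = a7 33 d1.
Inner hash: sum = 205+89+187+78+250+81 = 890 → 03 7a.
Outer hash (recomputed tag): sum = 167+51+209+3+122 = 552 → 02 28.
Recomputed tag = 0228; claimed = 0228 → match.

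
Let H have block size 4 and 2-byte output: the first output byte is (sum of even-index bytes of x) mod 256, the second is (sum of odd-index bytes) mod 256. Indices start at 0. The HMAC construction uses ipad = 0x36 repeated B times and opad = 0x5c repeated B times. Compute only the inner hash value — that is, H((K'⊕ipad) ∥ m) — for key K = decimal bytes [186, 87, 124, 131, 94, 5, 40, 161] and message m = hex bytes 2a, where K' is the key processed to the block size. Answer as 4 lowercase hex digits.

eaec

Key decimal bytes [186, 87, 124, 131, 94, 5, 40, 161] = ba 57 7c 83 5e 05 28 a1 is 8 bytes > B = 4, so hash it first: H(key) = bc 80, then zero-pad to 4 bytes: K' = bc 80 00 00.
K' ⊕ ipad = 8a b6 36 36.
Inner input = 8a b6 36 36 ∥ 2a.
Inner hash: even-index sum = 234 mod 256 = 234; odd-index sum = 236 mod 256 = 236 → ea ec.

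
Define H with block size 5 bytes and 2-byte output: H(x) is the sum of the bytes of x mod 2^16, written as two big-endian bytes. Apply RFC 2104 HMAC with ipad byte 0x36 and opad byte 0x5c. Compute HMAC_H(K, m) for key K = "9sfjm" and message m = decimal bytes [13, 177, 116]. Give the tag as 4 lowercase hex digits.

Key "9sfjm" = 39 73 66 6a 6d is exactly B = 5 bytes: K' = 39 73 66 6a 6d.
K' ⊕ ipad = 0f 45 50 5c 5b.  K' ⊕ opad = 65 2f 3a 36 31.
Inner input = (K'⊕ipad) ∥ m = 0f 45 50 5c 5b ∥ 0d b1 74.
Inner hash: sum = 15+69+80+92+91+13+177+116 = 653 → 02 8d.
Outer input = (K'⊕opad) ∥ inner = 65 2f 3a 36 31 ∥ 02 8d.
Outer hash (tag): sum = 101+47+58+54+49+2+141 = 452 → 01 c4.

01c4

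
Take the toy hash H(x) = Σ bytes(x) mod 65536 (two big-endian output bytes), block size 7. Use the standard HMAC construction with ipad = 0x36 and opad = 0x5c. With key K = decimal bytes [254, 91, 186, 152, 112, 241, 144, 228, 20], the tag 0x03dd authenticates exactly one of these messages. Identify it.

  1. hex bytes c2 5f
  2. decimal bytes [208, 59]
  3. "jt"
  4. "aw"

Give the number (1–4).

Key decimal bytes [254, 91, 186, 152, 112, 241, 144, 228, 20] = fe 5b ba 98 70 f1 90 e4 14 is 9 bytes > B = 7, so hash it first: H(key) = 05 94, then zero-pad to 7 bytes: K' = 05 94 00 00 00 00 00.
K' ⊕ ipad = 33 a2 36 36 36 36 36; K' ⊕ opad = 59 c8 5c 5c 5c 5c 5c.
m1: inner = H(33 a2 36 36 36 36 36 c2 5f) = 03 04; tag = H(59 c8 5c 5c 5c 5c 5c 03 04) = 02f4
m2: inner = H(33 a2 36 36 36 36 36 d0 3b) = 02 ee; tag = H(59 c8 5c 5c 5c 5c 5c 02 ee) = 03dd ← matches
m3: inner = H(33 a2 36 36 36 36 36 6a 74) = 02 c1; tag = H(59 c8 5c 5c 5c 5c 5c 02 c1) = 03b0
m4: inner = H(33 a2 36 36 36 36 36 61 77) = 02 bb; tag = H(59 c8 5c 5c 5c 5c 5c 02 bb) = 03aa

2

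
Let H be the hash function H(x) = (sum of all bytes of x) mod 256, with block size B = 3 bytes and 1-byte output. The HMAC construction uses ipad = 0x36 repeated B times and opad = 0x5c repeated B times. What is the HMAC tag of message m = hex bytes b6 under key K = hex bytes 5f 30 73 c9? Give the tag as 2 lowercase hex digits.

Key hex bytes 5f 30 73 c9 is 4 bytes > B = 3, so hash it first: H(key) = cb, then zero-pad to 3 bytes: K' = cb 00 00.
K' ⊕ ipad = fd 36 36.  K' ⊕ opad = 97 5c 5c.
Inner input = (K'⊕ipad) ∥ m = fd 36 36 ∥ b6.
Inner hash: sum = 253+54+54+182 = 543; mod 256 = 31 → 1f.
Outer input = (K'⊕opad) ∥ inner = 97 5c 5c ∥ 1f.
Outer hash (tag): sum = 151+92+92+31 = 366; mod 256 = 110 → 6e.

6e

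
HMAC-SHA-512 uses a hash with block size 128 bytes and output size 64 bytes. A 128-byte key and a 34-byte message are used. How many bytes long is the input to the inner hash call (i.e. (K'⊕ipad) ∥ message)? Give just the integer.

Key is 128 ≤ 128 bytes, zero-padded: |K'| = 128.
Inner input = (K'⊕ipad) ∥ m → 128 + 34 = 162 bytes.

162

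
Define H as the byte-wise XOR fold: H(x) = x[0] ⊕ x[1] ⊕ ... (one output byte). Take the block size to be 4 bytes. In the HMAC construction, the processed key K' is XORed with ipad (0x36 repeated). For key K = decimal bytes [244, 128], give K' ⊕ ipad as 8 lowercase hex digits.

c2b63636

Key decimal bytes [244, 128] = f4 80 is 2 bytes ≤ B = 4; zero-pad to 4 bytes: K' = f4 80 00 00.
XOR each byte with 0x36: f4⊕36=c2, 80⊕36=b6, 00⊕36=36, 00⊕36=36.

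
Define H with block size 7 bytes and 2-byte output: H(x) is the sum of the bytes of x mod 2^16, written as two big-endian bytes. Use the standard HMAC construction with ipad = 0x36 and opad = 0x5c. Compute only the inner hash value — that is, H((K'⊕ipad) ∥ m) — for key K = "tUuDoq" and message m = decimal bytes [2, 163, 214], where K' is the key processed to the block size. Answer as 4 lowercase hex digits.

Key "tUuDoq" = 74 55 75 44 6f 71 is 6 bytes ≤ B = 7; zero-pad to 7 bytes: K' = 74 55 75 44 6f 71 00.
K' ⊕ ipad = 42 63 43 72 59 47 36.
Inner input = 42 63 43 72 59 47 36 ∥ 02 a3 d6.
Inner hash: sum = 66+99+67+114+89+71+54+2+163+214 = 939 → 03 ab.

03ab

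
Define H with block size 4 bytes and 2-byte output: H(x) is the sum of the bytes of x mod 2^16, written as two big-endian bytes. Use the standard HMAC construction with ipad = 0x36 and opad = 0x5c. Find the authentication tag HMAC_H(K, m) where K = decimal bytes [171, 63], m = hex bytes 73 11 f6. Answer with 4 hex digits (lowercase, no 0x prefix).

Key decimal bytes [171, 63] = ab 3f is 2 bytes ≤ B = 4; zero-pad to 4 bytes: K' = ab 3f 00 00.
K' ⊕ ipad = 9d 09 36 36.  K' ⊕ opad = f7 63 5c 5c.
Inner input = (K'⊕ipad) ∥ m = 9d 09 36 36 ∥ 73 11 f6.
Inner hash: sum = 157+9+54+54+115+17+246 = 652 → 02 8c.
Outer input = (K'⊕opad) ∥ inner = f7 63 5c 5c ∥ 02 8c.
Outer hash (tag): sum = 247+99+92+92+2+140 = 672 → 02 a0.

02a0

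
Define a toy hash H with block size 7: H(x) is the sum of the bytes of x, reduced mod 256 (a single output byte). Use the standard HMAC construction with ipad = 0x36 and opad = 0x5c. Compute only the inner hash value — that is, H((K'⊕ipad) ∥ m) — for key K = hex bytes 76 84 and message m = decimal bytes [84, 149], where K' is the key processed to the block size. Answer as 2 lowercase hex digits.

Key hex bytes 76 84 is 2 bytes ≤ B = 7; zero-pad to 7 bytes: K' = 76 84 00 00 00 00 00.
K' ⊕ ipad = 40 b2 36 36 36 36 36.
Inner input = 40 b2 36 36 36 36 36 ∥ 54 95.
Inner hash: sum = 64+178+54+54+54+54+54+84+149 = 745; mod 256 = 233 → e9.

e9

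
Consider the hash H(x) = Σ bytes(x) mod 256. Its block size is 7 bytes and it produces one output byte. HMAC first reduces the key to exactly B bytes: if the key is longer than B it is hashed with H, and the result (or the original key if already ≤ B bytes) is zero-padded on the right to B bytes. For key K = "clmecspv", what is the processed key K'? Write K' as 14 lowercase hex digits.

|K| = 8 > B = 7, so first hash the key.
H(K): sum = 99+108+109+101+99+115+112+118 = 861; mod 256 = 93 → 5d.
Zero-pad H(K) = 5d to 7 bytes: K' = 5d 00 00 00 00 00 00.

5d000000000000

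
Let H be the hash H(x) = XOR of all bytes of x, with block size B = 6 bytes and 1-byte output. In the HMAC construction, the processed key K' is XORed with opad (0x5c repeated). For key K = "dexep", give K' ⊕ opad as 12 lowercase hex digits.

Key "dexep" = 64 65 78 65 70 is 5 bytes ≤ B = 6; zero-pad to 6 bytes: K' = 64 65 78 65 70 00.
XOR each byte with 0x5c: 64⊕5c=38, 65⊕5c=39, 78⊕5c=24, 65⊕5c=39, 70⊕5c=2c, 00⊕5c=5c.

383924392c5c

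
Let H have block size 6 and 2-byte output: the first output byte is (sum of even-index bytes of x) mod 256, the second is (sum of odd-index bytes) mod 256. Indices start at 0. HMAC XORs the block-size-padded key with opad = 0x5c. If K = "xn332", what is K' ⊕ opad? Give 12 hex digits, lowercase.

Key "xn332" = 78 6e 33 33 32 is 5 bytes ≤ B = 6; zero-pad to 6 bytes: K' = 78 6e 33 33 32 00.
XOR each byte with 0x5c: 78⊕5c=24, 6e⊕5c=32, 33⊕5c=6f, 33⊕5c=6f, 32⊕5c=6e, 00⊕5c=5c.

24326f6f6e5c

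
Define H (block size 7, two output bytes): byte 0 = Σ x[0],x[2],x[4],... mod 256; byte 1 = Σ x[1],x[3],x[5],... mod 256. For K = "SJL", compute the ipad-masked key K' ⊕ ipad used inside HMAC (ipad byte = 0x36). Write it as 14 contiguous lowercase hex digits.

Key "SJL" = 53 4a 4c is 3 bytes ≤ B = 7; zero-pad to 7 bytes: K' = 53 4a 4c 00 00 00 00.
XOR each byte with 0x36: 53⊕36=65, 4a⊕36=7c, 4c⊕36=7a, 00⊕36=36, 00⊕36=36, 00⊕36=36, 00⊕36=36.

657c7a36363636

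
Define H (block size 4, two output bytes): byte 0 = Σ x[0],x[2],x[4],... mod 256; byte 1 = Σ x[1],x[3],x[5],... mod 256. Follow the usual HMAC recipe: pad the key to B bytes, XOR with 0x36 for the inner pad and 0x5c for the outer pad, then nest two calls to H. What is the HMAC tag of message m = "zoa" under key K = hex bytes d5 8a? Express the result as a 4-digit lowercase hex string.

Key hex bytes d5 8a is 2 bytes ≤ B = 4; zero-pad to 4 bytes: K' = d5 8a 00 00.
K' ⊕ ipad = e3 bc 36 36.  K' ⊕ opad = 89 d6 5c 5c.
Inner input = (K'⊕ipad) ∥ m = e3 bc 36 36 ∥ 7a 6f 61.
Inner hash: even-index sum = 500 mod 256 = 244; odd-index sum = 353 mod 256 = 97 → f4 61.
Outer input = (K'⊕opad) ∥ inner = 89 d6 5c 5c ∥ f4 61.
Outer hash (tag): even-index sum = 473 mod 256 = 217; odd-index sum = 403 mod 256 = 147 → d9 93.

d993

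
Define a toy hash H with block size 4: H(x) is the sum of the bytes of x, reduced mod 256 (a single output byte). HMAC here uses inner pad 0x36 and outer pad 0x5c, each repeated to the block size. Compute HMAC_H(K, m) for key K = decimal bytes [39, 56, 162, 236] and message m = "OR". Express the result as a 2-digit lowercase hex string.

Key decimal bytes [39, 56, 162, 236] = 27 38 a2 ec is exactly B = 4 bytes: K' = 27 38 a2 ec.
K' ⊕ ipad = 11 0e 94 da.  K' ⊕ opad = 7b 64 fe b0.
Inner input = (K'⊕ipad) ∥ m = 11 0e 94 da ∥ 4f 52.
Inner hash: sum = 17+14+148+218+79+82 = 558; mod 256 = 46 → 2e.
Outer input = (K'⊕opad) ∥ inner = 7b 64 fe b0 ∥ 2e.
Outer hash (tag): sum = 123+100+254+176+46 = 699; mod 256 = 187 → bb.

bb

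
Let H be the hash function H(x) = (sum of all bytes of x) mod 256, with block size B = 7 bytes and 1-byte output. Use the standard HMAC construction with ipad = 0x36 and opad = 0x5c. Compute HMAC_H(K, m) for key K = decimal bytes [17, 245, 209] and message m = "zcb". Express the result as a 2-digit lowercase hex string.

Key decimal bytes [17, 245, 209] = 11 f5 d1 is 3 bytes ≤ B = 7; zero-pad to 7 bytes: K' = 11 f5 d1 00 00 00 00.
K' ⊕ ipad = 27 c3 e7 36 36 36 36.  K' ⊕ opad = 4d a9 8d 5c 5c 5c 5c.
Inner input = (K'⊕ipad) ∥ m = 27 c3 e7 36 36 36 36 ∥ 7a 63 62.
Inner hash: sum = 39+195+231+54+54+54+54+122+99+98 = 1000; mod 256 = 232 → e8.
Outer input = (K'⊕opad) ∥ inner = 4d a9 8d 5c 5c 5c 5c ∥ e8.
Outer hash (tag): sum = 77+169+141+92+92+92+92+232 = 987; mod 256 = 219 → db.

db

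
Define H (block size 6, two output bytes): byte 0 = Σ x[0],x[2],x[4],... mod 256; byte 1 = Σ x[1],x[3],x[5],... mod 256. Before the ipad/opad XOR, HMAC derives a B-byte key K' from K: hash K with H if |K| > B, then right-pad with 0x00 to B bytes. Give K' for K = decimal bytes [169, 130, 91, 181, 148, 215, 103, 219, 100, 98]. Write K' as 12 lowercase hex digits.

634b00000000

|K| = 10 > B = 6, so first hash the key.
H(K): even-index sum = 611 mod 256 = 99; odd-index sum = 843 mod 256 = 75 → 63 4b.
Zero-pad H(K) = 63 4b to 6 bytes: K' = 63 4b 00 00 00 00.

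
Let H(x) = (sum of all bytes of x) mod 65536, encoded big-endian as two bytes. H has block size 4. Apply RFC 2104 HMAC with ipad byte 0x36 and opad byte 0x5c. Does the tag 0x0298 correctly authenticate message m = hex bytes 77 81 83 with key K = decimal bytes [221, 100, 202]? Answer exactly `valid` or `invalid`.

valid

Key decimal bytes [221, 100, 202] = dd 64 ca is 3 bytes ≤ B = 4; zero-pad to 4 bytes: K' = dd 64 ca 00.
K' ⊕ ipad = eb 52 fc 36; K' ⊕ opad = 81 38 96 5c.
Inner hash: sum = 235+82+252+54+119+129+131 = 1002 → 03 ea.
Outer hash (recomputed tag): sum = 129+56+150+92+3+234 = 664 → 02 98.
Recomputed tag = 0298; claimed = 0298 → match.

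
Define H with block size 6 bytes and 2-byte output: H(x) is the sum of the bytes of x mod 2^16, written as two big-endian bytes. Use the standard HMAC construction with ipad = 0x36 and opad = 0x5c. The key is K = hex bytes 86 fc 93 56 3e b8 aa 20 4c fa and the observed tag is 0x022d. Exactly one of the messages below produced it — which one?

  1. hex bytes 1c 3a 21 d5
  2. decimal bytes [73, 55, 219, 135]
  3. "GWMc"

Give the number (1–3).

2

Key hex bytes 86 fc 93 56 3e b8 aa 20 4c fa is 10 bytes > B = 6, so hash it first: H(key) = 05 71, then zero-pad to 6 bytes: K' = 05 71 00 00 00 00.
K' ⊕ ipad = 33 47 36 36 36 36; K' ⊕ opad = 59 2d 5c 5c 5c 5c.
m1: inner = H(33 47 36 36 36 36 1c 3a 21 d5) = 02 9e; tag = H(59 2d 5c 5c 5c 5c 02 9e) = 0296
m2: inner = H(33 47 36 36 36 36 49 37 db 87) = 03 34; tag = H(59 2d 5c 5c 5c 5c 03 34) = 022d ← matches
m3: inner = H(33 47 36 36 36 36 47 57 4d 63) = 02 a0; tag = H(59 2d 5c 5c 5c 5c 02 a0) = 0298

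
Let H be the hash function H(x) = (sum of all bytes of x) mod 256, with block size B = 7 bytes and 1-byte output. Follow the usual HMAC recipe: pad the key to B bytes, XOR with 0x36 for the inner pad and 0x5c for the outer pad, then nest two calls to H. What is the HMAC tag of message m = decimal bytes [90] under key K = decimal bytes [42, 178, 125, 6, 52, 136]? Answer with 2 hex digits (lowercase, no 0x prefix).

Key decimal bytes [42, 178, 125, 6, 52, 136] = 2a b2 7d 06 34 88 is 6 bytes ≤ B = 7; zero-pad to 7 bytes: K' = 2a b2 7d 06 34 88 00.
K' ⊕ ipad = 1c 84 4b 30 02 be 36.  K' ⊕ opad = 76 ee 21 5a 68 d4 5c.
Inner input = (K'⊕ipad) ∥ m = 1c 84 4b 30 02 be 36 ∥ 5a.
Inner hash: sum = 28+132+75+48+2+190+54+90 = 619; mod 256 = 107 → 6b.
Outer input = (K'⊕opad) ∥ inner = 76 ee 21 5a 68 d4 5c ∥ 6b.
Outer hash (tag): sum = 118+238+33+90+104+212+92+107 = 994; mod 256 = 226 → e2.

e2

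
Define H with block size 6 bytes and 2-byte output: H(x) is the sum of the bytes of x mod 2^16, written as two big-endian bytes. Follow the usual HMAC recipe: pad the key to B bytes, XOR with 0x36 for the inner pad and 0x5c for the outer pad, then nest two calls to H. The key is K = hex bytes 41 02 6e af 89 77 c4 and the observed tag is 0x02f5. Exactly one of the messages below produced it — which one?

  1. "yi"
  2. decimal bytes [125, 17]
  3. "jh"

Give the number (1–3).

Key hex bytes 41 02 6e af 89 77 c4 is 7 bytes > B = 6, so hash it first: H(key) = 03 24, then zero-pad to 6 bytes: K' = 03 24 00 00 00 00.
K' ⊕ ipad = 35 12 36 36 36 36; K' ⊕ opad = 5f 78 5c 5c 5c 5c.
m1: inner = H(35 12 36 36 36 36 79 69) = 02 01; tag = H(5f 78 5c 5c 5c 5c 02 01) = 024a
m2: inner = H(35 12 36 36 36 36 7d 11) = 01 ad; tag = H(5f 78 5c 5c 5c 5c 01 ad) = 02f5 ← matches
m3: inner = H(35 12 36 36 36 36 6a 68) = 01 f1; tag = H(5f 78 5c 5c 5c 5c 01 f1) = 0339

2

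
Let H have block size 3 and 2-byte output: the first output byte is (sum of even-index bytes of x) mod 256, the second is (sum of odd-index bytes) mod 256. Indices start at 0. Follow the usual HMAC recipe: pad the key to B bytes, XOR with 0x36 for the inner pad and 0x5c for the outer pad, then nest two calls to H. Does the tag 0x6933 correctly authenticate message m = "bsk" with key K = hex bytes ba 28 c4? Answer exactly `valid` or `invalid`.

Key hex bytes ba 28 c4 is exactly B = 3 bytes: K' = ba 28 c4.
K' ⊕ ipad = 8c 1e f2; K' ⊕ opad = e6 74 98.
Inner hash: even-index sum = 497 mod 256 = 241; odd-index sum = 235 mod 256 = 235 → f1 eb.
Outer hash (recomputed tag): even-index sum = 617 mod 256 = 105; odd-index sum = 357 mod 256 = 101 → 69 65.
Recomputed tag = 6965; claimed = 6933 → mismatch.

invalid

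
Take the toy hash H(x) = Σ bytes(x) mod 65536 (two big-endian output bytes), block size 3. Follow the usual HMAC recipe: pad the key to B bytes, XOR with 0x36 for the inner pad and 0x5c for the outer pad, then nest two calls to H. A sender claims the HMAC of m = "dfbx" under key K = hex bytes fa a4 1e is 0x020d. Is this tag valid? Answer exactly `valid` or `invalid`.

Key hex bytes fa a4 1e is exactly B = 3 bytes: K' = fa a4 1e.
K' ⊕ ipad = cc 92 28; K' ⊕ opad = a6 f8 42.
Inner hash: sum = 204+146+40+100+102+98+120 = 810 → 03 2a.
Outer hash (recomputed tag): sum = 166+248+66+3+42 = 525 → 02 0d.
Recomputed tag = 020d; claimed = 020d → match.

valid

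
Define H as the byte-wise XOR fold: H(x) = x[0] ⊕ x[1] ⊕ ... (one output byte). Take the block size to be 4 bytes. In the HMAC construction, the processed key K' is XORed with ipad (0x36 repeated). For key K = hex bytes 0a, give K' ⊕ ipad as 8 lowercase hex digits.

3c363636

Key hex bytes 0a is 1 byte ≤ B = 4; zero-pad to 4 bytes: K' = 0a 00 00 00.
XOR each byte with 0x36: 0a⊕36=3c, 00⊕36=36, 00⊕36=36, 00⊕36=36.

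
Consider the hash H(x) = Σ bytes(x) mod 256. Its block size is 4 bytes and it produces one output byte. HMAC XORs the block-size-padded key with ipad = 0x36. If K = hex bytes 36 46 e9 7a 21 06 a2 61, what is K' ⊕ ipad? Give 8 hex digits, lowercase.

3f363636

Key hex bytes 36 46 e9 7a 21 06 a2 61 is 8 bytes > B = 4, so hash it first: H(key) = 09, then zero-pad to 4 bytes: K' = 09 00 00 00.
XOR each byte with 0x36: 09⊕36=3f, 00⊕36=36, 00⊕36=36, 00⊕36=36.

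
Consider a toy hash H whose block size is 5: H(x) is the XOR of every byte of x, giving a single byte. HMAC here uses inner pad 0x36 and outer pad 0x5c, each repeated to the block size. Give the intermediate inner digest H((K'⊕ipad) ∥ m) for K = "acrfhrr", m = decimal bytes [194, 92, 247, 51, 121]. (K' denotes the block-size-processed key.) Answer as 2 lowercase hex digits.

Key "acrfhrr" = 61 63 72 66 68 72 72 is 7 bytes > B = 5, so hash it first: H(key) = 7e, then zero-pad to 5 bytes: K' = 7e 00 00 00 00.
K' ⊕ ipad = 48 36 36 36 36.
Inner input = 48 36 36 36 36 ∥ c2 5c f7 33 79.
Inner hash: XOR 48⊕36⊕36⊕36⊕36⊕c2⊕5c⊕f7⊕33⊕79 = 6b.

6b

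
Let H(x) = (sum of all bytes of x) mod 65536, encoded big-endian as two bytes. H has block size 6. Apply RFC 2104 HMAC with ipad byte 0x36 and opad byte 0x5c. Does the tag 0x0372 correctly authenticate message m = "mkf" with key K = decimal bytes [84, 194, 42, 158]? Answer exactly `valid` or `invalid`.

Key decimal bytes [84, 194, 42, 158] = 54 c2 2a 9e is 4 bytes ≤ B = 6; zero-pad to 6 bytes: K' = 54 c2 2a 9e 00 00.
K' ⊕ ipad = 62 f4 1c a8 36 36; K' ⊕ opad = 08 9e 76 c2 5c 5c.
Inner hash: sum = 98+244+28+168+54+54+109+107+102 = 964 → 03 c4.
Outer hash (recomputed tag): sum = 8+158+118+194+92+92+3+196 = 861 → 03 5d.
Recomputed tag = 035d; claimed = 0372 → mismatch.

invalid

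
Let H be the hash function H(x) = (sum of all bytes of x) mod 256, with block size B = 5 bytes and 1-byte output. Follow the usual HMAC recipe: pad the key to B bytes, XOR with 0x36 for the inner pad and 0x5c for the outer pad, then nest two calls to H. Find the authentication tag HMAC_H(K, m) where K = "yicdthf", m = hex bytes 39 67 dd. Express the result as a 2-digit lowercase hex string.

Key "yicdthf" = 79 69 63 64 74 68 66 is 7 bytes > B = 5, so hash it first: H(key) = eb, then zero-pad to 5 bytes: K' = eb 00 00 00 00.
K' ⊕ ipad = dd 36 36 36 36.  K' ⊕ opad = b7 5c 5c 5c 5c.
Inner input = (K'⊕ipad) ∥ m = dd 36 36 36 36 ∥ 39 67 dd.
Inner hash: sum = 221+54+54+54+54+57+103+221 = 818; mod 256 = 50 → 32.
Outer input = (K'⊕opad) ∥ inner = b7 5c 5c 5c 5c ∥ 32.
Outer hash (tag): sum = 183+92+92+92+92+50 = 601; mod 256 = 89 → 59.

59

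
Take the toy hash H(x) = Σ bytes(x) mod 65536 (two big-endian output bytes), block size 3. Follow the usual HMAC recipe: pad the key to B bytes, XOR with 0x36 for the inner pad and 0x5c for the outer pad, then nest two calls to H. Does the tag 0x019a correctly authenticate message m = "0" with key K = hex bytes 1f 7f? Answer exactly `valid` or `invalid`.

valid

Key hex bytes 1f 7f is 2 bytes ≤ B = 3; zero-pad to 3 bytes: K' = 1f 7f 00.
K' ⊕ ipad = 29 49 36; K' ⊕ opad = 43 23 5c.
Inner hash: sum = 41+73+54+48 = 216 → 00 d8.
Outer hash (recomputed tag): sum = 67+35+92+0+216 = 410 → 01 9a.
Recomputed tag = 019a; claimed = 019a → match.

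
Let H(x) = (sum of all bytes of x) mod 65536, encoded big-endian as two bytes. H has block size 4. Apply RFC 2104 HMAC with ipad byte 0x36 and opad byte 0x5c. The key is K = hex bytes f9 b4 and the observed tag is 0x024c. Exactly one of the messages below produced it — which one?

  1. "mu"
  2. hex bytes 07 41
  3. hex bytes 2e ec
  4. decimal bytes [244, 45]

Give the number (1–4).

2

Key hex bytes f9 b4 is 2 bytes ≤ B = 4; zero-pad to 4 bytes: K' = f9 b4 00 00.
K' ⊕ ipad = cf 82 36 36; K' ⊕ opad = a5 e8 5c 5c.
m1: inner = H(cf 82 36 36 6d 75) = 02 9f; tag = H(a5 e8 5c 5c 02 9f) = 02e6
m2: inner = H(cf 82 36 36 07 41) = 02 05; tag = H(a5 e8 5c 5c 02 05) = 024c ← matches
m3: inner = H(cf 82 36 36 2e ec) = 02 d7; tag = H(a5 e8 5c 5c 02 d7) = 031e
m4: inner = H(cf 82 36 36 f4 2d) = 02 de; tag = H(a5 e8 5c 5c 02 de) = 0325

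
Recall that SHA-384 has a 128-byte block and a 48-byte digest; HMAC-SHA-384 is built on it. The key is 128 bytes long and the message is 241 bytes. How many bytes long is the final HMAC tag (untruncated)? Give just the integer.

The tag is one SHA-384 digest: 48 bytes.

48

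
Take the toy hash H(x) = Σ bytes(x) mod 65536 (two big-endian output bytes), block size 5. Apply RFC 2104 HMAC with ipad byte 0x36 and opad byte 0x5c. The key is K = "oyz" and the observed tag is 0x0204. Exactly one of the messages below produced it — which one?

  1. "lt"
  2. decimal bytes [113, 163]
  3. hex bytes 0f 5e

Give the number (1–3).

Key "oyz" = 6f 79 7a is 3 bytes ≤ B = 5; zero-pad to 5 bytes: K' = 6f 79 7a 00 00.
K' ⊕ ipad = 59 4f 4c 36 36; K' ⊕ opad = 33 25 26 5c 5c.
m1: inner = H(59 4f 4c 36 36 6c 74) = 02 40; tag = H(33 25 26 5c 5c 02 40) = 0178
m2: inner = H(59 4f 4c 36 36 71 a3) = 02 74; tag = H(33 25 26 5c 5c 02 74) = 01ac
m3: inner = H(59 4f 4c 36 36 0f 5e) = 01 cd; tag = H(33 25 26 5c 5c 01 cd) = 0204 ← matches

3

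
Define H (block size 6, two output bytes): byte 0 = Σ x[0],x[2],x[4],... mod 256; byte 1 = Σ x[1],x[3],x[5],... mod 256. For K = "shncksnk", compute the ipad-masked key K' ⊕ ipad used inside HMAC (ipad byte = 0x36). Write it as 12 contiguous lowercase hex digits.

8c9f36363636

Key "shncksnk" = 73 68 6e 63 6b 73 6e 6b is 8 bytes > B = 6, so hash it first: H(key) = ba a9, then zero-pad to 6 bytes: K' = ba a9 00 00 00 00.
XOR each byte with 0x36: ba⊕36=8c, a9⊕36=9f, 00⊕36=36, 00⊕36=36, 00⊕36=36, 00⊕36=36.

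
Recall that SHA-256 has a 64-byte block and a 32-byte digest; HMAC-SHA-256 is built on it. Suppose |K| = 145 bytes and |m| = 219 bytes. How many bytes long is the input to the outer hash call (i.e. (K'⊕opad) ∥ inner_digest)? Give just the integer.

Key is 145 > 64 bytes, so it is hashed to 32 bytes then zero-padded to 64: |K'| = 64.
Outer input = (K'⊕opad) ∥ H(inner) → 64 + 32 = 96 bytes.

96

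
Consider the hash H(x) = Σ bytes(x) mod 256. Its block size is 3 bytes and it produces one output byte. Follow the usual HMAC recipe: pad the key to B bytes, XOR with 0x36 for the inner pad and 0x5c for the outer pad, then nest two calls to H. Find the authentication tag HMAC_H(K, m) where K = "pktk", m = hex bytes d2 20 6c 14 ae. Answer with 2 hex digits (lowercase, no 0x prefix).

b6

Key "pktk" = 70 6b 74 6b is 4 bytes > B = 3, so hash it first: H(key) = ba, then zero-pad to 3 bytes: K' = ba 00 00.
K' ⊕ ipad = 8c 36 36.  K' ⊕ opad = e6 5c 5c.
Inner input = (K'⊕ipad) ∥ m = 8c 36 36 ∥ d2 20 6c 14 ae.
Inner hash: sum = 140+54+54+210+32+108+20+174 = 792; mod 256 = 24 → 18.
Outer input = (K'⊕opad) ∥ inner = e6 5c 5c ∥ 18.
Outer hash (tag): sum = 230+92+92+24 = 438; mod 256 = 182 → b6.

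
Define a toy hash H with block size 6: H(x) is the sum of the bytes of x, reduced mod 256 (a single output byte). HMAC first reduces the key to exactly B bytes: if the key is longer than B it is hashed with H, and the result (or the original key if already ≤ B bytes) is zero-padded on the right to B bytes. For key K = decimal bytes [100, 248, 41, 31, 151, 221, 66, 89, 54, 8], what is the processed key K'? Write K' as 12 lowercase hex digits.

f10000000000

|K| = 10 > B = 6, so first hash the key.
H(K): sum = 100+248+41+31+151+221+66+89+54+8 = 1009; mod 256 = 241 → f1.
Zero-pad H(K) = f1 to 6 bytes: K' = f1 00 00 00 00 00.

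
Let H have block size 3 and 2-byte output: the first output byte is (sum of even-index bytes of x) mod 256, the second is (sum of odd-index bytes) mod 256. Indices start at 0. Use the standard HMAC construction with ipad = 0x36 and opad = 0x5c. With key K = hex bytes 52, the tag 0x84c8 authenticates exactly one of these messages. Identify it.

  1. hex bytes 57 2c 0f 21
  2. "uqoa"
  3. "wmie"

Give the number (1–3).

2

Key hex bytes 52 is 1 byte ≤ B = 3; zero-pad to 3 bytes: K' = 52 00 00.
K' ⊕ ipad = 64 36 36; K' ⊕ opad = 0e 5c 5c.
m1: inner = H(64 36 36 57 2c 0f 21) = e7 9c; tag = H(0e 5c 5c e7 9c) = 0643
m2: inner = H(64 36 36 75 71 6f 61) = 6c 1a; tag = H(0e 5c 5c 6c 1a) = 84c8 ← matches
m3: inner = H(64 36 36 77 6d 69 65) = 6c 16; tag = H(0e 5c 5c 6c 16) = 80c8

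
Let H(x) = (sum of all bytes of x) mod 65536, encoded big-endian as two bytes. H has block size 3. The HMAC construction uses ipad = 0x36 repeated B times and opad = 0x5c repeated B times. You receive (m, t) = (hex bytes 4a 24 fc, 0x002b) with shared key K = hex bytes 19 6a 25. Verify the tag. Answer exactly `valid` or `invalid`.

invalid

Key hex bytes 19 6a 25 is exactly B = 3 bytes: K' = 19 6a 25.
K' ⊕ ipad = 2f 5c 13; K' ⊕ opad = 45 36 79.
Inner hash: sum = 47+92+19+74+36+252 = 520 → 02 08.
Outer hash (recomputed tag): sum = 69+54+121+2+8 = 254 → 00 fe.
Recomputed tag = 00fe; claimed = 002b → mismatch.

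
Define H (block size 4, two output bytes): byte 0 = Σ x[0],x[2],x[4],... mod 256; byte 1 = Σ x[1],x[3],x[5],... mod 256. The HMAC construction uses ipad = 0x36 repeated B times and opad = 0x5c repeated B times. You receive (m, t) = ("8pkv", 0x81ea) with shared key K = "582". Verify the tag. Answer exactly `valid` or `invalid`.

valid

Key "582" = 35 38 32 is 3 bytes ≤ B = 4; zero-pad to 4 bytes: K' = 35 38 32 00.
K' ⊕ ipad = 03 0e 04 36; K' ⊕ opad = 69 64 6e 5c.
Inner hash: even-index sum = 170 mod 256 = 170; odd-index sum = 298 mod 256 = 42 → aa 2a.
Outer hash (recomputed tag): even-index sum = 385 mod 256 = 129; odd-index sum = 234 mod 256 = 234 → 81 ea.
Recomputed tag = 81ea; claimed = 81ea → match.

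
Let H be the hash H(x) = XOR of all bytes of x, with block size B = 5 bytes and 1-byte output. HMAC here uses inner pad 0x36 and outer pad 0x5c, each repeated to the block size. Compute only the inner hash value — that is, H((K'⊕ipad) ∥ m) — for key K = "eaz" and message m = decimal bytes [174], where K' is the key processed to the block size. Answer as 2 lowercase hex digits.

e6

Key "eaz" = 65 61 7a is 3 bytes ≤ B = 5; zero-pad to 5 bytes: K' = 65 61 7a 00 00.
K' ⊕ ipad = 53 57 4c 36 36.
Inner input = 53 57 4c 36 36 ∥ ae.
Inner hash: XOR 53⊕57⊕4c⊕36⊕36⊕ae = e6.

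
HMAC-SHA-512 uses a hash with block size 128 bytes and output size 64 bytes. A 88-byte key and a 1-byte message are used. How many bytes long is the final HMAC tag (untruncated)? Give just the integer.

64

The tag is one SHA-512 digest: 64 bytes.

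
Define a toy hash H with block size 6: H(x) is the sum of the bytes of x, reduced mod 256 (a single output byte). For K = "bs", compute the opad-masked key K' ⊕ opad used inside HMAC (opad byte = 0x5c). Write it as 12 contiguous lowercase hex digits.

Key "bs" = 62 73 is 2 bytes ≤ B = 6; zero-pad to 6 bytes: K' = 62 73 00 00 00 00.
XOR each byte with 0x5c: 62⊕5c=3e, 73⊕5c=2f, 00⊕5c=5c, 00⊕5c=5c, 00⊕5c=5c, 00⊕5c=5c.

3e2f5c5c5c5c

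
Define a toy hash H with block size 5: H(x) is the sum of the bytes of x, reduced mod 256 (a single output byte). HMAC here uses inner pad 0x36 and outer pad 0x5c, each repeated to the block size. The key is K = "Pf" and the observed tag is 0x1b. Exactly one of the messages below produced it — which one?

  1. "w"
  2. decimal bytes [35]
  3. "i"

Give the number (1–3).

3

Key "Pf" = 50 66 is 2 bytes ≤ B = 5; zero-pad to 5 bytes: K' = 50 66 00 00 00.
K' ⊕ ipad = 66 50 36 36 36; K' ⊕ opad = 0c 3a 5c 5c 5c.
m1: inner = H(66 50 36 36 36 77) = cf; tag = H(0c 3a 5c 5c 5c cf) = 29
m2: inner = H(66 50 36 36 36 23) = 7b; tag = H(0c 3a 5c 5c 5c 7b) = d5
m3: inner = H(66 50 36 36 36 69) = c1; tag = H(0c 3a 5c 5c 5c c1) = 1b ← matches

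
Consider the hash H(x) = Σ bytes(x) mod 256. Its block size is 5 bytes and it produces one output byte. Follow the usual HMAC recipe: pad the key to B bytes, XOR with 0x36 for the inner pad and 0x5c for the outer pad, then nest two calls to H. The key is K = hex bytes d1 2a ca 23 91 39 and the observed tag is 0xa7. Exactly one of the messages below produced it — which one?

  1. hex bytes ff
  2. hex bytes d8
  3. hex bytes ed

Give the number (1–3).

Key hex bytes d1 2a ca 23 91 39 is 6 bytes > B = 5, so hash it first: H(key) = b2, then zero-pad to 5 bytes: K' = b2 00 00 00 00.
K' ⊕ ipad = 84 36 36 36 36; K' ⊕ opad = ee 5c 5c 5c 5c.
m1: inner = H(84 36 36 36 36 ff) = 5b; tag = H(ee 5c 5c 5c 5c 5b) = b9
m2: inner = H(84 36 36 36 36 d8) = 34; tag = H(ee 5c 5c 5c 5c 34) = 92
m3: inner = H(84 36 36 36 36 ed) = 49; tag = H(ee 5c 5c 5c 5c 49) = a7 ← matches

3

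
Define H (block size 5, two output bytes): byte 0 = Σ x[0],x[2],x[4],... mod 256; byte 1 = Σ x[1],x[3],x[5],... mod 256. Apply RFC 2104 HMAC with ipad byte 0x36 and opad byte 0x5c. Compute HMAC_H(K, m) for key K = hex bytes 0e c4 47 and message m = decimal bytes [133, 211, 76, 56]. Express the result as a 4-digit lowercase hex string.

Key hex bytes 0e c4 47 is 3 bytes ≤ B = 5; zero-pad to 5 bytes: K' = 0e c4 47 00 00.
K' ⊕ ipad = 38 f2 71 36 36.  K' ⊕ opad = 52 98 1b 5c 5c.
Inner input = (K'⊕ipad) ∥ m = 38 f2 71 36 36 ∥ 85 d3 4c 38.
Inner hash: even-index sum = 490 mod 256 = 234; odd-index sum = 505 mod 256 = 249 → ea f9.
Outer input = (K'⊕opad) ∥ inner = 52 98 1b 5c 5c ∥ ea f9.
Outer hash (tag): even-index sum = 450 mod 256 = 194; odd-index sum = 478 mod 256 = 222 → c2 de.

c2de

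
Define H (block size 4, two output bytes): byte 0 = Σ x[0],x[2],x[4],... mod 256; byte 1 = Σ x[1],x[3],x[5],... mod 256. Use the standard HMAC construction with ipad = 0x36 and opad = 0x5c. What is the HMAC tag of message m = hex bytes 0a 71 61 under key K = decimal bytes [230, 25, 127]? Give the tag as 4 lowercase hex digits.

Key decimal bytes [230, 25, 127] = e6 19 7f is 3 bytes ≤ B = 4; zero-pad to 4 bytes: K' = e6 19 7f 00.
K' ⊕ ipad = d0 2f 49 36.  K' ⊕ opad = ba 45 23 5c.
Inner input = (K'⊕ipad) ∥ m = d0 2f 49 36 ∥ 0a 71 61.
Inner hash: even-index sum = 388 mod 256 = 132; odd-index sum = 214 mod 256 = 214 → 84 d6.
Outer input = (K'⊕opad) ∥ inner = ba 45 23 5c ∥ 84 d6.
Outer hash (tag): even-index sum = 353 mod 256 = 97; odd-index sum = 375 mod 256 = 119 → 61 77.

6177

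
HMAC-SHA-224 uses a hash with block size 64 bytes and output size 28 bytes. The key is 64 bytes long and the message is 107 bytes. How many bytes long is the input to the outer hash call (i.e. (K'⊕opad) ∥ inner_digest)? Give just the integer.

Key is 64 ≤ 64 bytes, zero-padded: |K'| = 64.
Outer input = (K'⊕opad) ∥ H(inner) → 64 + 28 = 92 bytes.

92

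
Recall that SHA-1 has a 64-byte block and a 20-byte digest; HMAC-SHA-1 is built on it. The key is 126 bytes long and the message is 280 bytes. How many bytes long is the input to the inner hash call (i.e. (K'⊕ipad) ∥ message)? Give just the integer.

344

Key is 126 > 64 bytes, so it is hashed to 20 bytes then zero-padded to 64: |K'| = 64.
Inner input = (K'⊕ipad) ∥ m → 64 + 280 = 344 bytes.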